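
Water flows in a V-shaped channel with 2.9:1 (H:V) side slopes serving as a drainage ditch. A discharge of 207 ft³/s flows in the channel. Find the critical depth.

At critical depth, Q² T / (g A³) = 1, i.e. A³/T = Q²/g = 207²/32.2 = 1331.
At y = 2.25 ft: A³/T = 242.5 — short.
At y = 3.6 ft: A³/T = 2543 — over.
At y = 3.16 ft: A³/T = 1325 — ≈ 1331.

y_c = 3.16 ft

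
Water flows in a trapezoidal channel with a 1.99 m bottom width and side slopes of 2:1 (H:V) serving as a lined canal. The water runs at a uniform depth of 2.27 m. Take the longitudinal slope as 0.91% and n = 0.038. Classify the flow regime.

With bottom width b = 1.99 m and side slope z = 2: A = (b + zy)y = (1.99 + 2×2.27)×2.27 = 14.82 m²; P = b + 2y√(1+z²) = 1.99 + 2×2.27×2.236 = 12.14 m.
Hydraulic radius R = A/P = 14.82/12.14 = 1.221 m.
V = (1/n) R^(2/3) √S = (1/0.038) × 1.221^(2/3) × √0.0091 = 2.868 m/s. Hydraulic depth D_h = A/T = 14.82/11.07 = 1.339 m.
Froude number Fr = V/√(g·D_h) = 2.868/√(9.81×1.339) = 0.791, which is less than 1, so the flow is subcritical.

subcritical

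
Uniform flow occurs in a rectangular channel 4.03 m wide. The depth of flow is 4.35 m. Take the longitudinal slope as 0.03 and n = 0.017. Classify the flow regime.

supercritical

Flow area A = b·y = 4.03 × 4.35 = 17.53 m². Wetted perimeter P = b + 2y = 4.03 + 2×4.35 = 12.73 m.
Hydraulic radius R = A/P = 17.53/12.73 = 1.377 m.
V = (1/n) R^(2/3) √S = (1/0.017) × 1.377^(2/3) × √0.03 = 12.61 m/s. Hydraulic depth D_h = A/T = 17.53/4.03 = 4.35 m.
Froude number Fr = V/√(g·D_h) = 12.61/√(9.81×4.35) = 1.93, which is greater than 1, so the flow is supercritical.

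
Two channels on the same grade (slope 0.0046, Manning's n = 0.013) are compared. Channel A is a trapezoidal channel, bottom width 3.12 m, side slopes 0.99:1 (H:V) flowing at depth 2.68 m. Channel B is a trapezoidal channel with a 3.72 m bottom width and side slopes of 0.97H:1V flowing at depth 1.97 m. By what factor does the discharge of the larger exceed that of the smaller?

1.58

Channel A: With bottom width b = 3.12 m and side slope z = 0.99: A = (b + zy)y = (3.12 + 0.99×2.68)×2.68 = 15.47 m²; P = b + 2y√(1+z²) = 3.12 + 2×2.68×1.407 = 10.66 m. Hydraulic radius R = A/P = 15.47/10.66 = 1.451 m. Q_A = (1/0.013)·15.47·1.451^(2/3)·√0.0046 = 103.5 m³/s.
Channel B: With bottom width b = 3.72 m and side slope z = 0.97: A = (b + zy)y = (3.72 + 0.97×1.97)×1.97 = 11.09 m²; P = b + 2y√(1+z²) = 3.72 + 2×1.97×1.393 = 9.209 m. Hydraulic radius R = A/P = 11.09/9.209 = 1.205 m. Q_B = (1/0.013)·11.09·1.205^(2/3)·√0.0046 = 65.52 m³/s.
The larger discharge is 103.5 m³/s and the smaller is 65.52 m³/s; the ratio is 1.58.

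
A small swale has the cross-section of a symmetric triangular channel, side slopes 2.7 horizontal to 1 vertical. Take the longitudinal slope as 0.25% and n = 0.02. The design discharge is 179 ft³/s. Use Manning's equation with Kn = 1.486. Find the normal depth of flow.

y_n = 3.56 ft

Manning's equation rearranged: A R^(2/3) = nQ / (1.486·√S) = 0.02 × 179 / (1.486 × √0.0025) = 48.18.
Try y = 2.43 ft: A R^(2/3) = 17.39 — low.
Try y = 3.9 ft: A R^(2/3) = 61.41 — high.
Try y = 3.56 ft: A R^(2/3) = 48.15 — close enough.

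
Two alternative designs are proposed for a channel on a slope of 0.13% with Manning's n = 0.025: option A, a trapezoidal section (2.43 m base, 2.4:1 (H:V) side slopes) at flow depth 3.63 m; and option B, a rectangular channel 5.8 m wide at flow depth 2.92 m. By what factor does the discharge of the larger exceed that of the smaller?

2.85

Channel A: With bottom width b = 2.43 m and side slope z = 2.4: A = (b + zy)y = (2.43 + 2.4×3.63)×3.63 = 40.45 m²; P = b + 2y√(1+z²) = 2.43 + 2×3.63×2.6 = 21.31 m. Hydraulic radius R = A/P = 40.45/21.31 = 1.898 m. Q_A = (1/0.025)·40.45·1.898^(2/3)·√0.0013 = 89.43 m³/s.
Channel B: Flow area A = b·y = 5.8 × 2.92 = 16.94 m². Wetted perimeter P = b + 2y = 5.8 + 2×2.92 = 11.64 m. Hydraulic radius R = A/P = 16.94/11.64 = 1.455 m. Q_B = (1/0.025)·16.94·1.455^(2/3)·√0.0013 = 31.36 m³/s.
The larger discharge is 89.43 m³/s and the smaller is 31.36 m³/s; the ratio is 2.85.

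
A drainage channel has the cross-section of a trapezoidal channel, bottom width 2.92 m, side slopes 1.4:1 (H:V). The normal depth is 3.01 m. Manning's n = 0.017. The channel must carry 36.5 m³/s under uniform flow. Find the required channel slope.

With bottom width b = 2.92 m and side slope z = 1.4: A = (b + zy)y = (2.92 + 1.4×3.01)×3.01 = 21.47 m²; P = b + 2y√(1+z²) = 2.92 + 2×3.01×1.72 = 13.28 m.
Hydraulic radius R = A/P = 21.47/13.28 = 1.617 m.
From Manning's equation, S = [nQ / (1 A R^(2/3))]² = [0.017 × 36.5 / (1 × 21.47 × 1.617^(2/3))]² = 0.00044.

S = 0.00044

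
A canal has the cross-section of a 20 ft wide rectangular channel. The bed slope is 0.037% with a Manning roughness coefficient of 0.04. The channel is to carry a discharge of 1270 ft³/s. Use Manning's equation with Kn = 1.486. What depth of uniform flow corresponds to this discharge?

y_n = 24.1 ft

Manning's equation rearranged: A R^(2/3) = nQ / (1.486·√S) = 0.04 × 1270 / (1.486 × √0.00037) = 1777.
Trying y = 27 ft: A R^(2/3) = 2032 — high.
Trying y = 21.4 ft: A R^(2/3) = 1539 — low.
Trying y = 24.1 ft: A R^(2/3) = 1775 — matches.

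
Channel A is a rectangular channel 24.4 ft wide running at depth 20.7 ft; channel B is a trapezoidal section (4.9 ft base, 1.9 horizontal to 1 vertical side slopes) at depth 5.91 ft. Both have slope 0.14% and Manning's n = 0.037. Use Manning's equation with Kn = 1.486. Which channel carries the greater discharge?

Channel A: Flow area A = b·y = 24.4 × 20.7 = 505.1 ft². Wetted perimeter P = b + 2y = 24.4 + 2×20.7 = 65.8 ft. Hydraulic radius R = A/P = 505.1/65.8 = 7.676 ft. Q_A = (1.486/0.037)·505.1·7.676^(2/3)·√0.0014 = 2953 ft³/s.
Channel B: With bottom width b = 4.9 ft and side slope z = 1.9: A = (b + zy)y = (4.9 + 1.9×5.91)×5.91 = 95.32 ft²; P = b + 2y√(1+z²) = 4.9 + 2×5.91×2.147 = 30.28 ft. Hydraulic radius R = A/P = 95.32/30.28 = 3.148 ft. Q_B = (1.486/0.037)·95.32·3.148^(2/3)·√0.0014 = 307.7 ft³/s.
Q_A = 2953 ft³/s vs Q_B = 307.7 ft³/s, so channel A carries more.

channel A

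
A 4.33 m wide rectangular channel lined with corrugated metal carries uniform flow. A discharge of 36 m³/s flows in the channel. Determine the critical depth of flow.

y_c = 1.92 m

For a rectangular channel, critical depth y_c = (q²/g)^(1/3) where q = Q/b = 36/4.33 = 8.314 m²/s.
So y_c = (8.314²/9.81)^(1/3) = 1.92 m.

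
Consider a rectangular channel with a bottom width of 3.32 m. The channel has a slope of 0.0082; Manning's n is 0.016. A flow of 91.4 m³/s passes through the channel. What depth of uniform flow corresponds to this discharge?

y_n = 4.31 m

Manning's equation rearranged: A R^(2/3) = nQ / (1·√S) = 0.016 × 91.4 / (√0.0082) = 16.15.
At y = 2.96 m: A R^(2/3) = 10.24 — low.
At y = 5.38 m: A R^(2/3) = 20.93 — high.
At y = 4.31 m: A R^(2/3) = 16.14 — ≈ 16.15.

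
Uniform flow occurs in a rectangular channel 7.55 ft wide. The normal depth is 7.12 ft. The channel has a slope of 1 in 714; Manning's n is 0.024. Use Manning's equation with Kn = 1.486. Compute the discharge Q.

Flow area A = b·y = 7.55 × 7.12 = 53.76 ft². Wetted perimeter P = b + 2y = 7.55 + 2×7.12 = 21.79 ft.
Hydraulic radius R = A/P = 53.76/21.79 = 2.467 ft.
Manning's equation: Q = (1.486/n) A R^(2/3) S^(1/2) = (1.486/0.024) × 53.76 × 2.467^(2/3) × 0.001401^(1/2) = 227 ft³/s.

Q = 227 ft³/s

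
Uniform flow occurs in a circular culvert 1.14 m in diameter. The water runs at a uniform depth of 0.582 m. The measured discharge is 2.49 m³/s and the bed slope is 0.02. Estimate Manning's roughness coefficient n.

n = 0.013

For a circular section of diameter D = 1.14 m at depth y = 0.582 m, the central angle is θ = 2 arccos(1 − 2y/D) = 3.184 rad. Then A = (D²/8)(θ − sin θ) = 0.524 m² and P = Dθ/2 = 1.815 m.
Hydraulic radius R = A/P = 0.524/1.815 = 0.2888 m.
Rearranging Manning's equation: n = (1/Q) A R^(2/3) S^(1/2) = (1/2.49) × 0.524 × 0.2888^(2/3) × √0.02 = 0.013.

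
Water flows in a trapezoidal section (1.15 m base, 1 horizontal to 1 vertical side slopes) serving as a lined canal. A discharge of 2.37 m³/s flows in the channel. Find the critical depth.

y_c = 0.626 m

At critical depth, Q² T / (g A³) = 1, i.e. A³/T = Q²/g = 2.37²/9.81 = 0.5726.
At y = 0.786 m: A³/T = 1.294 — too large.
At y = 0.536 m: A³/T = 0.3321 — too small.
At y = 0.626 m: A³/T = 0.5721 — close enough.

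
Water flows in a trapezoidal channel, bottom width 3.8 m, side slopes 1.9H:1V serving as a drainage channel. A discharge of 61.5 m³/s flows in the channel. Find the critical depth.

At critical depth, Q² T / (g A³) = 1, i.e. A³/T = Q²/g = 61.5²/9.81 = 385.6.
Trying y = 1.89 m: A³/T = 248.2 — low.
Trying y = 2.69 m: A³/T = 982.3 — high.
Trying y = 2.12 m: A³/T = 385.5 — close enough.

y_c = 2.12 m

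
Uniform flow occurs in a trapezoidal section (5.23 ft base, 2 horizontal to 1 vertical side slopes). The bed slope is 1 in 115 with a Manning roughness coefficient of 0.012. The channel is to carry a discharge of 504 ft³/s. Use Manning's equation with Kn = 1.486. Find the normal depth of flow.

Manning's equation rearranged: A R^(2/3) = nQ / (1.486·√S) = 0.012 × 504 / (1.486 × √0.008696) = 43.65.
At y = 3.15 ft: A R^(2/3) = 55.33 — over.
At y = 1.92 ft: A R^(2/3) = 20.32 — short.
At y = 2.81 ft: A R^(2/3) = 43.65 — matches.

y_n = 2.81 ft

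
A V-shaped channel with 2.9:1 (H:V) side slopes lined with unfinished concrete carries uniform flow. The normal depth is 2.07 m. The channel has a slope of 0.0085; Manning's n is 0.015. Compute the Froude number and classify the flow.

For a triangular section with side slope z = 2.9: A = zy² = 2.9×2.07² = 12.43 m²; P = 2y√(1+z²) = 2×2.07×3.068 = 12.7 m.
Hydraulic radius R = A/P = 12.43/12.7 = 0.9785 m.
V = (1/n) R^(2/3) √S = (1/0.015) × 0.9785^(2/3) × √0.0085 = 6.058 m/s. Hydraulic depth D_h = A/T = 12.43/12.01 = 1.035 m.
Froude number Fr = V/√(g·D_h) = 6.058/√(9.81×1.035) = 1.9, which is greater than 1, so the flow is supercritical.

supercritical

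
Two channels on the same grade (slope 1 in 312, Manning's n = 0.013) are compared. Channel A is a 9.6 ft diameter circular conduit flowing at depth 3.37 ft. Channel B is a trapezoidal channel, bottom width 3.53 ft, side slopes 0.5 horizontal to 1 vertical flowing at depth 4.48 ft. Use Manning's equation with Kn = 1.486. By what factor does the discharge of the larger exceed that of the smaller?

1.16

Channel A: For a circular section of diameter D = 9.6 ft at depth y = 3.37 ft, the central angle is θ = 2 arccos(1 − 2y/D) = 2.537 rad. Then A = (D²/8)(θ − sin θ) = 22.67 ft² and P = Dθ/2 = 12.18 ft. Hydraulic radius R = A/P = 22.67/12.18 = 1.862 ft. Q_A = (1.486/0.013)·22.67·1.862^(2/3)·√0.003205 = 222 ft³/s.
Channel B: With bottom width b = 3.53 ft and side slope z = 0.5: A = (b + zy)y = (3.53 + 0.5×4.48)×4.48 = 25.85 ft²; P = b + 2y√(1+z²) = 3.53 + 2×4.48×1.118 = 13.55 ft. Hydraulic radius R = A/P = 25.85/13.55 = 1.908 ft. Q_B = (1.486/0.013)·25.85·1.908^(2/3)·√0.003205 = 257.3 ft³/s.
The larger discharge is 257.3 ft³/s and the smaller is 222 ft³/s; the ratio is 1.16.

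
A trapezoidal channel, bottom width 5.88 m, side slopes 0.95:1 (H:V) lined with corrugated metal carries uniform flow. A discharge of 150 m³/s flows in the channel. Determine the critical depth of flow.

At critical depth, Q² T / (g A³) = 1, i.e. A³/T = Q²/g = 150²/9.81 = 2294.
Try y = 2.5 m: A³/T = 826.9 — too small.
Try y = 4.07 m: A³/T = 4585 — too large.
Try y = 3.35 m: A³/T = 2285 — matches.

y_c = 3.35 m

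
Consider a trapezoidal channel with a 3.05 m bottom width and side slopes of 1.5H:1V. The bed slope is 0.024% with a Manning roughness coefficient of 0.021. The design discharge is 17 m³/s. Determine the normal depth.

Manning's equation rearranged: A R^(2/3) = nQ / (1·√S) = 0.021 × 17 / (√0.00024) = 23.04.
At y = 1.79 m: A R^(2/3) = 10.81 — short.
At y = 2.59 m: A R^(2/3) = 23.01 — ≈ 23.04.

y_n = 2.59 m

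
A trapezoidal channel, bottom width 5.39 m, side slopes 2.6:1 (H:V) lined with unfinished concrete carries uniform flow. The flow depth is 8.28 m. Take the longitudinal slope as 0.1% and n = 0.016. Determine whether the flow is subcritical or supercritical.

subcritical

With bottom width b = 5.39 m and side slope z = 2.6: A = (b + zy)y = (5.39 + 2.6×8.28)×8.28 = 222.9 m²; P = b + 2y√(1+z²) = 5.39 + 2×8.28×2.786 = 51.52 m.
Hydraulic radius R = A/P = 222.9/51.52 = 4.326 m.
V = (1/n) R^(2/3) √S = (1/0.016) × 4.326^(2/3) × √0.001 = 5.247 m/s. Hydraulic depth D_h = A/T = 222.9/48.45 = 4.601 m.
Froude number Fr = V/√(g·D_h) = 5.247/√(9.81×4.601) = 0.781, which is less than 1, so the flow is subcritical.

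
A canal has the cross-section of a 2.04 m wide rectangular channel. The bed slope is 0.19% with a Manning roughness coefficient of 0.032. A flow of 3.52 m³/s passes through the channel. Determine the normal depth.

y_n = 1.71 m

Manning's equation rearranged: A R^(2/3) = nQ / (1·√S) = 0.032 × 3.52 / (√0.0019) = 2.584.
At y = 1.43 m: A R^(2/3) = 2.064 — low.
At y = 2.03 m: A R^(2/3) = 3.199 — high.
At y = 1.71 m: A R^(2/3) = 2.588 — matches.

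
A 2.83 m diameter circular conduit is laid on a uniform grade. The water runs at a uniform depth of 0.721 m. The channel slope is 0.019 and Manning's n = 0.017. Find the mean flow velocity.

V = 4.56 m/s

For a circular section of diameter D = 2.83 m at depth y = 0.721 m, the central angle is θ = 2 arccos(1 − 2y/D) = 2.116 rad. Then A = (D²/8)(θ − sin θ) = 1.263 m² and P = Dθ/2 = 2.995 m.
Hydraulic radius R = A/P = 1.263/2.995 = 0.4217 m.
From Manning's equation, V = (1/n) R^(2/3) S^(1/2) = (1/0.017) × 0.4217^(2/3) × 0.019^(1/2) = 4.56 m/s.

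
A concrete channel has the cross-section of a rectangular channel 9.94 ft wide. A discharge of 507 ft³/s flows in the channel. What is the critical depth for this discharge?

y_c = 4.32 ft

For a rectangular channel, critical depth y_c = (q²/g)^(1/3) where q = Q/b = 507/9.94 = 51.01 ft²/s.
So y_c = (51.01²/32.2)^(1/3) = 4.32 ft.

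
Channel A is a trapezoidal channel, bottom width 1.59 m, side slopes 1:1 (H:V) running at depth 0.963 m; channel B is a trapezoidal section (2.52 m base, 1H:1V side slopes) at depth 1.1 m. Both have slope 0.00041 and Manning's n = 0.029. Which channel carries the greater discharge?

channel B

Channel A: With bottom width b = 1.59 m and side slope z = 1: A = (b + zy)y = (1.59 + 1×0.963)×0.963 = 2.459 m²; P = b + 2y√(1+z²) = 1.59 + 2×0.963×1.414 = 4.314 m. Hydraulic radius R = A/P = 2.459/4.314 = 0.5699 m. Q_A = (1/0.029)·2.459·0.5699^(2/3)·√0.00041 = 1.18 m³/s.
Channel B: With bottom width b = 2.52 m and side slope z = 1: A = (b + zy)y = (2.52 + 1×1.1)×1.1 = 3.982 m²; P = b + 2y√(1+z²) = 2.52 + 2×1.1×1.414 = 5.631 m. Hydraulic radius R = A/P = 3.982/5.631 = 0.7071 m. Q_B = (1/0.029)·3.982·0.7071^(2/3)·√0.00041 = 2.207 m³/s.
Q_A = 1.18 m³/s vs Q_B = 2.207 m³/s, so channel B carries more.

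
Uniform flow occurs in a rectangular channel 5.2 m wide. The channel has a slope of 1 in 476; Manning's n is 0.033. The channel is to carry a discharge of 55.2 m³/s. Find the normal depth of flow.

y_n = 5.28 m

Manning's equation rearranged: A R^(2/3) = nQ / (1·√S) = 0.033 × 55.2 / (√0.002101) = 39.74.
Try y = 4.71 m: A R^(2/3) = 34.55 — too small.
Try y = 6.68 m: A R^(2/3) = 52.75 — too large.
Try y = 5.28 m: A R^(2/3) = 39.75 — ≈ 39.74.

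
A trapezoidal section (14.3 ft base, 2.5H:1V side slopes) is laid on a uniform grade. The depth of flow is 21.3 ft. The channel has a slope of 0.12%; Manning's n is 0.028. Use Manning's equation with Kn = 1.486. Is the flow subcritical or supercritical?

subcritical

With bottom width b = 14.3 ft and side slope z = 2.5: A = (b + zy)y = (14.3 + 2.5×21.3)×21.3 = 1439 ft²; P = b + 2y√(1+z²) = 14.3 + 2×21.3×2.693 = 129 ft.
Hydraulic radius R = A/P = 1439/129 = 11.15 ft.
V = (1.486/n) R^(2/3) √S = (1.486/0.028) × 11.15^(2/3) × √0.0012 = 9.177 ft/s. Hydraulic depth D_h = A/T = 1439/120.8 = 11.91 ft.
Froude number Fr = V/√(g·D_h) = 9.177/√(32.2×11.91) = 0.469, which is less than 1, so the flow is subcritical.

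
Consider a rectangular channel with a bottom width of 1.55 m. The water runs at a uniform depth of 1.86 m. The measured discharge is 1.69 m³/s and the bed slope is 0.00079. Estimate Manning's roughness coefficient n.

Flow area A = b·y = 1.55 × 1.86 = 2.883 m². Wetted perimeter P = b + 2y = 1.55 + 2×1.86 = 5.27 m.
Hydraulic radius R = A/P = 2.883/5.27 = 0.5471 m.
Rearranging Manning's equation: n = (1/Q) A R^(2/3) S^(1/2) = (1/1.69) × 2.883 × 0.5471^(2/3) × √0.00079 = 0.0321.

n = 0.0321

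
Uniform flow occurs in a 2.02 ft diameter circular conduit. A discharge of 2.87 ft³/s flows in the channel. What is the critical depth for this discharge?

At critical depth, Q² T / (g A³) = 1, i.e. A³/T = Q²/g = 2.87²/32.2 = 0.2558.
Trying y = 0.68 ft: A³/T = 0.446 — too large.
Trying y = 0.466 ft: A³/T = 0.1028 — too small.
Trying y = 0.589 ft: A³/T = 0.2557 — matches.

y_c = 0.589 ft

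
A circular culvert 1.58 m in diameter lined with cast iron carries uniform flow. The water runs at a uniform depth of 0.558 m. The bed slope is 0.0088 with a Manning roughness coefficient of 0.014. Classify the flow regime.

supercritical

For a circular section of diameter D = 1.58 m at depth y = 0.558 m, the central angle is θ = 2 arccos(1 − 2y/D) = 2.545 rad. Then A = (D²/8)(θ − sin θ) = 0.6191 m² and P = Dθ/2 = 2.011 m.
Hydraulic radius R = A/P = 0.6191/2.011 = 0.3079 m.
V = (1/n) R^(2/3) √S = (1/0.014) × 0.3079^(2/3) × √0.0088 = 3.055 m/s. Hydraulic depth D_h = A/T = 0.6191/1.51 = 0.4099 m.
Froude number Fr = V/√(g·D_h) = 3.055/√(9.81×0.4099) = 1.52, which is greater than 1, so the flow is supercritical.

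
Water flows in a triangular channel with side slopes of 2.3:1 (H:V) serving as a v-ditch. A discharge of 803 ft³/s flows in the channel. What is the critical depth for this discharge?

At critical depth, Q² T / (g A³) = 1, i.e. A³/T = Q²/g = 803²/32.2 = 20030.
At y = 7.26 ft: A³/T = 53350 — too large.
At y = 4.87 ft: A³/T = 7246 — too small.
At y = 5.97 ft: A³/T = 20060 — close enough.

y_c = 5.97 ft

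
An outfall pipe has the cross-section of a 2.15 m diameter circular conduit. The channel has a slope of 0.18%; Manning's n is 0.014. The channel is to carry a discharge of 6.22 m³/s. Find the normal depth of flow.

y_n = 1.53 m

Manning's equation rearranged: A R^(2/3) = nQ / (1·√S) = 0.014 × 6.22 / (√0.0018) = 2.052.
Trying y = 1.83 m: A R^(2/3) = 2.476 — over.
Trying y = 1.53 m: A R^(2/3) = 2.053 — close enough.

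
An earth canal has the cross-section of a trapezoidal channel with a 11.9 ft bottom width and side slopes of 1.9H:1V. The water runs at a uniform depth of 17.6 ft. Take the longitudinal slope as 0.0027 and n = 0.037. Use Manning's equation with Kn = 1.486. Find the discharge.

With bottom width b = 11.9 ft and side slope z = 1.9: A = (b + zy)y = (11.9 + 1.9×17.6)×17.6 = 798 ft²; P = b + 2y√(1+z²) = 11.9 + 2×17.6×2.147 = 87.48 ft.
Hydraulic radius R = A/P = 798/87.48 = 9.122 ft.
Manning's equation: Q = (1.486/n) A R^(2/3) S^(1/2) = (1.486/0.037) × 798 × 9.122^(2/3) × 0.0027^(1/2) = 7270 ft³/s.

Q = 7270 ft³/s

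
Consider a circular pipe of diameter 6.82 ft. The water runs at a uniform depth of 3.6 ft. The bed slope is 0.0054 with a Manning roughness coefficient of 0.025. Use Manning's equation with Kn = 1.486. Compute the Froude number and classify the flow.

subcritical

For a circular section of diameter D = 6.82 ft at depth y = 3.6 ft, the central angle is θ = 2 arccos(1 − 2y/D) = 3.253 rad. Then A = (D²/8)(θ − sin θ) = 19.56 ft² and P = Dθ/2 = 11.09 ft.
Hydraulic radius R = A/P = 19.56/11.09 = 1.763 ft.
V = (1.486/n) R^(2/3) √S = (1.486/0.025) × 1.763^(2/3) × √0.0054 = 6.375 ft/s. Hydraulic depth D_h = A/T = 19.56/6.809 = 2.873 ft.
Froude number Fr = V/√(g·D_h) = 6.375/√(32.2×2.873) = 0.663, which is less than 1, so the flow is subcritical.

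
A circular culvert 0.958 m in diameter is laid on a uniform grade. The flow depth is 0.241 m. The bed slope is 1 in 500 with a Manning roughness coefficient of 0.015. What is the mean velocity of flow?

For a circular section of diameter D = 0.958 m at depth y = 0.241 m, the central angle is θ = 2 arccos(1 − 2y/D) = 2.102 rad. Then A = (D²/8)(θ − sin θ) = 0.1422 m² and P = Dθ/2 = 1.007 m.
Hydraulic radius R = A/P = 0.1422/1.007 = 0.1412 m.
From Manning's equation, V = (1/n) R^(2/3) S^(1/2) = (1/0.015) × 0.1412^(2/3) × 0.002^(1/2) = 0.809 m/s.

V = 0.809 m/s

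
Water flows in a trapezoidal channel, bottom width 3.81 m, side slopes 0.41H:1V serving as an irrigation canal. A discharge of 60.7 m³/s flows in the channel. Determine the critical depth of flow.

y_c = 2.67 m

At critical depth, Q² T / (g A³) = 1, i.e. A³/T = Q²/g = 60.7²/9.81 = 375.6.
At y = 3.05 m: A³/T = 582.6 — high.
At y = 2.23 m: A³/T = 207.4 — low.
At y = 2.67 m: A³/T = 374.3 — ≈ 375.6.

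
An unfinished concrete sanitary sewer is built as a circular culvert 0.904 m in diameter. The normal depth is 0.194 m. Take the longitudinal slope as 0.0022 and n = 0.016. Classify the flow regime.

For a circular section of diameter D = 0.904 m at depth y = 0.194 m, the central angle is θ = 2 arccos(1 − 2y/D) = 1.927 rad. Then A = (D²/8)(θ − sin θ) = 0.1011 m² and P = Dθ/2 = 0.8708 m.
Hydraulic radius R = A/P = 0.1011/0.8708 = 0.116 m.
V = (1/n) R^(2/3) √S = (1/0.016) × 0.116^(2/3) × √0.0022 = 0.6974 m/s. Hydraulic depth D_h = A/T = 0.1011/0.7423 = 0.1361 m.
Froude number Fr = V/√(g·D_h) = 0.6974/√(9.81×0.1361) = 0.603, which is less than 1, so the flow is subcritical.

subcritical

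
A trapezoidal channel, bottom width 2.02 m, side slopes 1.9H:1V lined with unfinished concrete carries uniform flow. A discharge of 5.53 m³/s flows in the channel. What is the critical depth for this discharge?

y_c = 0.724 m

At critical depth, Q² T / (g A³) = 1, i.e. A³/T = Q²/g = 5.53²/9.81 = 3.117.
At y = 0.642 m: A³/T = 2.018 — short.
At y = 0.785 m: A³/T = 4.187 — over.
At y = 0.724 m: A³/T = 3.114 — close enough.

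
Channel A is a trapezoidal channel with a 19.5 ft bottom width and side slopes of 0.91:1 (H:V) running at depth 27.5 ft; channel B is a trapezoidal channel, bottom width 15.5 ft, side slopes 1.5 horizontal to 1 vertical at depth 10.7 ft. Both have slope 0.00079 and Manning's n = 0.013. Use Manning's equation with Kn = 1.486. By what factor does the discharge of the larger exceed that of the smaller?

5.93

Channel A: With bottom width b = 19.5 ft and side slope z = 0.91: A = (b + zy)y = (19.5 + 0.91×27.5)×27.5 = 1224 ft²; P = b + 2y√(1+z²) = 19.5 + 2×27.5×1.352 = 93.86 ft. Hydraulic radius R = A/P = 1224/93.86 = 13.04 ft. Q_A = (1.486/0.013)·1224·13.04^(2/3)·√0.00079 = 21800 ft³/s.
Channel B: With bottom width b = 15.5 ft and side slope z = 1.5: A = (b + zy)y = (15.5 + 1.5×10.7)×10.7 = 337.6 ft²; P = b + 2y√(1+z²) = 15.5 + 2×10.7×1.803 = 54.08 ft. Hydraulic radius R = A/P = 337.6/54.08 = 6.242 ft. Q_B = (1.486/0.013)·337.6·6.242^(2/3)·√0.00079 = 3677 ft³/s.
The larger discharge is 21800 ft³/s and the smaller is 3677 ft³/s; the ratio is 5.93.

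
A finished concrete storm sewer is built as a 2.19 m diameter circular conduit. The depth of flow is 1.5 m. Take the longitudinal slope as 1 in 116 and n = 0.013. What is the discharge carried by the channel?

Q = 14.6 m³/s

For a circular section of diameter D = 2.19 m at depth y = 1.5 m, the central angle is θ = 2 arccos(1 − 2y/D) = 3.899 rad. Then A = (D²/8)(θ − sin θ) = 2.75 m² and P = Dθ/2 = 4.27 m.
Hydraulic radius R = A/P = 2.75/4.27 = 0.644 m.
Manning's equation: Q = (1/n) A R^(2/3) S^(1/2) = (1/0.013) × 2.75 × 0.644^(2/3) × 0.008621^(1/2) = 14.6 m³/s.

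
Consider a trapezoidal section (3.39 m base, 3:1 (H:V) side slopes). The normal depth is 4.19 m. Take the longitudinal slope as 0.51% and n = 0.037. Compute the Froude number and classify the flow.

subcritical

With bottom width b = 3.39 m and side slope z = 3: A = (b + zy)y = (3.39 + 3×4.19)×4.19 = 66.87 m²; P = b + 2y√(1+z²) = 3.39 + 2×4.19×3.162 = 29.89 m.
Hydraulic radius R = A/P = 66.87/29.89 = 2.237 m.
V = (1/n) R^(2/3) √S = (1/0.037) × 2.237^(2/3) × √0.0051 = 3.302 m/s. Hydraulic depth D_h = A/T = 66.87/28.53 = 2.344 m.
Froude number Fr = V/√(g·D_h) = 3.302/√(9.81×2.344) = 0.689, which is less than 1, so the flow is subcritical.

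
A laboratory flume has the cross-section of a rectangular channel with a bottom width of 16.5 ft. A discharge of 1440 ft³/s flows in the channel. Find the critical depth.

For a rectangular channel, critical depth y_c = (q²/g)^(1/3) where q = Q/b = 1440/16.5 = 87.27 ft²/s.
So y_c = (87.27²/32.2)^(1/3) = 6.18 ft.

y_c = 6.18 ft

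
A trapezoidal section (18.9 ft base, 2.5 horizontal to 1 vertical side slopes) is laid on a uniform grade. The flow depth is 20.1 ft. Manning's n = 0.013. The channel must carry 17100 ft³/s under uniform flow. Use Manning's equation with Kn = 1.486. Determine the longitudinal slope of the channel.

With bottom width b = 18.9 ft and side slope z = 2.5: A = (b + zy)y = (18.9 + 2.5×20.1)×20.1 = 1390 ft²; P = b + 2y√(1+z²) = 18.9 + 2×20.1×2.693 = 127.1 ft.
Hydraulic radius R = A/P = 1390/127.1 = 10.93 ft.
From Manning's equation, S = [nQ / (1.486 A R^(2/3))]² = [0.013 × 17100 / (1.486 × 1390 × 10.93^(2/3))]² = 0.000477.

S = 0.000477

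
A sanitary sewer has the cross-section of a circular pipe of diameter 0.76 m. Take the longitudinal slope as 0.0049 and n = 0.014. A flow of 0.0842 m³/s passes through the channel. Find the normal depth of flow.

Manning's equation rearranged: A R^(2/3) = nQ / (1·√S) = 0.014 × 0.0842 / (√0.0049) = 0.01684.
At y = 0.208 m: A R^(2/3) = 0.02455 — high.
At y = 0.172 m: A R^(2/3) = 0.01684 — matches.

y_n = 0.172 m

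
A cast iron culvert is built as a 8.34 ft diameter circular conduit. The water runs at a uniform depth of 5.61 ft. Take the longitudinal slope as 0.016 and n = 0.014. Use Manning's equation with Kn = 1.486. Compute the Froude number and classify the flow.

supercritical

For a circular section of diameter D = 8.34 ft at depth y = 5.61 ft, the central angle is θ = 2 arccos(1 − 2y/D) = 3.847 rad. Then A = (D²/8)(θ − sin θ) = 39.08 ft² and P = Dθ/2 = 16.04 ft.
Hydraulic radius R = A/P = 39.08/16.04 = 2.436 ft.
V = (1.486/n) R^(2/3) √S = (1.486/0.014) × 2.436^(2/3) × √0.016 = 24.31 ft/s. Hydraulic depth D_h = A/T = 39.08/7.827 = 4.993 ft.
Froude number Fr = V/√(g·D_h) = 24.31/√(32.2×4.993) = 1.92, which is greater than 1, so the flow is supercritical.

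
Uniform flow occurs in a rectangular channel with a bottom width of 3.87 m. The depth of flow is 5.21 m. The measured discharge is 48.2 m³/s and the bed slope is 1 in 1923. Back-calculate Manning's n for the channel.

Flow area A = b·y = 3.87 × 5.21 = 20.16 m². Wetted perimeter P = b + 2y = 3.87 + 2×5.21 = 14.29 m.
Hydraulic radius R = A/P = 20.16/14.29 = 1.411 m.
Rearranging Manning's equation: n = (1/Q) A R^(2/3) S^(1/2) = (1/48.2) × 20.16 × 1.411^(2/3) × √0.00052 = 0.012.

n = 0.012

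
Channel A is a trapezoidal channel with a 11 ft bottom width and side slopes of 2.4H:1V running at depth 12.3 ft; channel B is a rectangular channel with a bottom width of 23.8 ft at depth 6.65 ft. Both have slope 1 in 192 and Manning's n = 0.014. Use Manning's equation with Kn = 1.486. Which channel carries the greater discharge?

Channel A: With bottom width b = 11 ft and side slope z = 2.4: A = (b + zy)y = (11 + 2.4×12.3)×12.3 = 498.4 ft²; P = b + 2y√(1+z²) = 11 + 2×12.3×2.6 = 74.96 ft. Hydraulic radius R = A/P = 498.4/74.96 = 6.649 ft. Q_A = (1.486/0.014)·498.4·6.649^(2/3)·√0.005208 = 13500 ft³/s.
Channel B: Flow area A = b·y = 23.8 × 6.65 = 158.3 ft². Wetted perimeter P = b + 2y = 23.8 + 2×6.65 = 37.1 ft. Hydraulic radius R = A/P = 158.3/37.1 = 4.266 ft. Q_B = (1.486/0.014)·158.3·4.266^(2/3)·√0.005208 = 3189 ft³/s.
Q_A = 13500 ft³/s vs Q_B = 3189 ft³/s, so channel A carries more.

channel A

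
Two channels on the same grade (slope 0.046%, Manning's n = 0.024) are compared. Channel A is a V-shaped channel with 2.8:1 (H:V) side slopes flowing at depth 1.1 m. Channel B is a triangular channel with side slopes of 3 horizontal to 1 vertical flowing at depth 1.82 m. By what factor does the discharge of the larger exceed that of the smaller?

Channel A: For a triangular section with side slope z = 2.8: A = zy² = 2.8×1.1² = 3.388 m²; P = 2y√(1+z²) = 2×1.1×2.973 = 6.541 m. Hydraulic radius R = A/P = 3.388/6.541 = 0.518 m. Q_A = (1/0.024)·3.388·0.518^(2/3)·√0.00046 = 1.953 m³/s.
Channel B: For a triangular section with side slope z = 3: A = zy² = 3×1.82² = 9.937 m²; P = 2y√(1+z²) = 2×1.82×3.162 = 11.51 m. Hydraulic radius R = A/P = 9.937/11.51 = 0.8633 m. Q_B = (1/0.024)·9.937·0.8633^(2/3)·√0.00046 = 8.051 m³/s.
The larger discharge is 8.051 m³/s and the smaller is 1.953 m³/s; the ratio is 4.12.

4.12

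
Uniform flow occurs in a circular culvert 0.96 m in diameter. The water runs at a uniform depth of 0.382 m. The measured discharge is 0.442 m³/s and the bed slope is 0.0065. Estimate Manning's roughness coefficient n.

n = 0.017

For a circular section of diameter D = 0.96 m at depth y = 0.382 m, the central angle is θ = 2 arccos(1 − 2y/D) = 2.73 rad. Then A = (D²/8)(θ − sin θ) = 0.2685 m² and P = Dθ/2 = 1.311 m.
Hydraulic radius R = A/P = 0.2685/1.311 = 0.2049 m.
Rearranging Manning's equation: n = (1/Q) A R^(2/3) S^(1/2) = (1/0.442) × 0.2685 × 0.2049^(2/3) × √0.0065 = 0.017.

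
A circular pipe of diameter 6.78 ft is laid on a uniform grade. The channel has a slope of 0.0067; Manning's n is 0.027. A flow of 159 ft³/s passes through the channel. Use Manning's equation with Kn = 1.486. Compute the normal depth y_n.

Manning's equation rearranged: A R^(2/3) = nQ / (1.486·√S) = 0.027 × 159 / (1.486 × √0.0067) = 35.29.
Trying y = 3.18 ft: A R^(2/3) = 22.99 — low.
Trying y = 5.02 ft: A R^(2/3) = 46.1 — high.
Trying y = 4.13 ft: A R^(2/3) = 35.29 — ≈ 35.29.

y_n = 4.13 ft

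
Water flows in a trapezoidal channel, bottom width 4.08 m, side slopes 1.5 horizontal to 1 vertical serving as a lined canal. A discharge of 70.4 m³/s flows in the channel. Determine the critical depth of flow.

At critical depth, Q² T / (g A³) = 1, i.e. A³/T = Q²/g = 70.4²/9.81 = 505.2.
Trying y = 2.81 m: A³/T = 1012 — too large.
Trying y = 2.04 m: A³/T = 303 — too small.
Trying y = 2.34 m: A³/T = 504.7 — close enough.

y_c = 2.34 m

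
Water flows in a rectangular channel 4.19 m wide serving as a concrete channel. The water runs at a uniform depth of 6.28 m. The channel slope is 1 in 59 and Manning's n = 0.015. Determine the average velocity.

V = 11.7 m/s

Flow area A = b·y = 4.19 × 6.28 = 26.31 m². Wetted perimeter P = b + 2y = 4.19 + 2×6.28 = 16.75 m.
Hydraulic radius R = A/P = 26.31/16.75 = 1.571 m.
From Manning's equation, V = (1/n) R^(2/3) S^(1/2) = (1/0.015) × 1.571^(2/3) × 0.01695^(1/2) = 11.7 m/s.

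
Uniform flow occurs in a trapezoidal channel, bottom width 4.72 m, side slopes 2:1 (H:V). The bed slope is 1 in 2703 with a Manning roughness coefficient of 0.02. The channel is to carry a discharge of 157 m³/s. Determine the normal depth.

y_n = 5.3 m

Manning's equation rearranged: A R^(2/3) = nQ / (1·√S) = 0.02 × 157 / (√0.00037) = 163.2.
Trying y = 3.94 m: A R^(2/3) = 84.54 — short.
Trying y = 6.36 m: A R^(2/3) = 248.1 — over.
Trying y = 5.3 m: A R^(2/3) = 163.5 — matches.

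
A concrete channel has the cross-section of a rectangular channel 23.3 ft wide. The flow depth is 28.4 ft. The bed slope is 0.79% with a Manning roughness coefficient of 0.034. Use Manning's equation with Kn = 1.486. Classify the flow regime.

subcritical

Flow area A = b·y = 23.3 × 28.4 = 661.7 ft². Wetted perimeter P = b + 2y = 23.3 + 2×28.4 = 80.1 ft.
Hydraulic radius R = A/P = 661.7/80.1 = 8.261 ft.
V = (1.486/n) R^(2/3) √S = (1.486/0.034) × 8.261^(2/3) × √0.0079 = 15.88 ft/s. Hydraulic depth D_h = A/T = 661.7/23.3 = 28.4 ft.
Froude number Fr = V/√(g·D_h) = 15.88/√(32.2×28.4) = 0.525, which is less than 1, so the flow is subcritical.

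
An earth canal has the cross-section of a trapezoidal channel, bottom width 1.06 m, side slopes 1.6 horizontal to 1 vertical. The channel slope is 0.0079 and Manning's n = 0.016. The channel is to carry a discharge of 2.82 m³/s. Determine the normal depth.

Manning's equation rearranged: A R^(2/3) = nQ / (1·√S) = 0.016 × 2.82 / (√0.0079) = 0.5076.
Trying y = 0.624 m: A R^(2/3) = 0.6693 — too large.
Trying y = 0.381 m: A R^(2/3) = 0.2556 — too small.
Trying y = 0.543 m: A R^(2/3) = 0.5071 — matches.

y_n = 0.543 m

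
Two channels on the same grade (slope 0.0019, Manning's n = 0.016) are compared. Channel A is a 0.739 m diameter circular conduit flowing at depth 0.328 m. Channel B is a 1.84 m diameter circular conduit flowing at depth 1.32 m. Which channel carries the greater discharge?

Channel A: For a circular section of diameter D = 0.739 m at depth y = 0.328 m, the central angle is θ = 2 arccos(1 − 2y/D) = 2.916 rad. Then A = (D²/8)(θ − sin θ) = 0.1839 m² and P = Dθ/2 = 1.078 m. Hydraulic radius R = A/P = 0.1839/1.078 = 0.1706 m. Q_A = (1/0.016)·0.1839·0.1706^(2/3)·√0.0019 = 0.1541 m³/s.
Channel B: For a circular section of diameter D = 1.84 m at depth y = 1.32 m, the central angle is θ = 2 arccos(1 − 2y/D) = 4.041 rad. Then A = (D²/8)(θ − sin θ) = 2.042 m² and P = Dθ/2 = 3.718 m. Hydraulic radius R = A/P = 2.042/3.718 = 0.5491 m. Q_B = (1/0.016)·2.042·0.5491^(2/3)·√0.0019 = 3.73 m³/s.
Q_A = 0.1541 m³/s vs Q_B = 3.73 m³/s, so channel B carries more.

channel B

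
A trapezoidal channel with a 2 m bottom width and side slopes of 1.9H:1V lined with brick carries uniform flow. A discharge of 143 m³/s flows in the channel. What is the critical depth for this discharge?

y_c = 3.61 m

At critical depth, Q² T / (g A³) = 1, i.e. A³/T = Q²/g = 143²/9.81 = 2085.
Try y = 2.49 m: A³/T = 410.7 — low.
Try y = 4.51 m: A³/T = 5659 — high.
Try y = 3.61 m: A³/T = 2081 — ≈ 2085.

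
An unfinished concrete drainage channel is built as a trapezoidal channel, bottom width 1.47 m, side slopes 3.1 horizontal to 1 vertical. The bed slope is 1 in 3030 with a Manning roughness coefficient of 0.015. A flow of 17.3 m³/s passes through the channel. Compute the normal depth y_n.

y_n = 1.91 m

Manning's equation rearranged: A R^(2/3) = nQ / (1·√S) = 0.015 × 17.3 / (√0.00033) = 14.28.
Trying y = 2.2 m: A R^(2/3) = 20.07 — high.
Trying y = 1.42 m: A R^(2/3) = 7.052 — low.
Trying y = 1.91 m: A R^(2/3) = 14.25 — ≈ 14.28.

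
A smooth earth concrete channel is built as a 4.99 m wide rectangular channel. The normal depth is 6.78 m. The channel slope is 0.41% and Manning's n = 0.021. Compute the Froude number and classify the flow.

Flow area A = b·y = 4.99 × 6.78 = 33.83 m². Wetted perimeter P = b + 2y = 4.99 + 2×6.78 = 18.55 m.
Hydraulic radius R = A/P = 33.83/18.55 = 1.824 m.
V = (1/n) R^(2/3) √S = (1/0.021) × 1.824^(2/3) × √0.0041 = 4.552 m/s. Hydraulic depth D_h = A/T = 33.83/4.99 = 6.78 m.
Froude number Fr = V/√(g·D_h) = 4.552/√(9.81×6.78) = 0.558, which is less than 1, so the flow is subcritical.

subcritical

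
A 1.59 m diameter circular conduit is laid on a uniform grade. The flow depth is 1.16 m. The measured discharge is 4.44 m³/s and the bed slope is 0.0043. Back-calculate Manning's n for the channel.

n = 0.014

For a circular section of diameter D = 1.59 m at depth y = 1.16 m, the central angle is θ = 2 arccos(1 − 2y/D) = 4.096 rad. Then A = (D²/8)(θ − sin θ) = 1.552 m² and P = Dθ/2 = 3.256 m.
Hydraulic radius R = A/P = 1.552/3.256 = 0.4767 m.
Rearranging Manning's equation: n = (1/Q) A R^(2/3) S^(1/2) = (1/4.44) × 1.552 × 0.4767^(2/3) × √0.0043 = 0.014.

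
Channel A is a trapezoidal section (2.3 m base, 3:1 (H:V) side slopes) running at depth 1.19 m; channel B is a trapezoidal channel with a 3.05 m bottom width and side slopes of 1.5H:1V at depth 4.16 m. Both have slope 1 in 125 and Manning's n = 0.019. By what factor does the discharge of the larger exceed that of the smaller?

11.5

Channel A: With bottom width b = 2.3 m and side slope z = 3: A = (b + zy)y = (2.3 + 3×1.19)×1.19 = 6.985 m²; P = b + 2y√(1+z²) = 2.3 + 2×1.19×3.162 = 9.826 m. Hydraulic radius R = A/P = 6.985/9.826 = 0.7109 m. Q_A = (1/0.019)·6.985·0.7109^(2/3)·√0.008 = 26.19 m³/s.
Channel B: With bottom width b = 3.05 m and side slope z = 1.5: A = (b + zy)y = (3.05 + 1.5×4.16)×4.16 = 38.65 m²; P = b + 2y√(1+z²) = 3.05 + 2×4.16×1.803 = 18.05 m. Hydraulic radius R = A/P = 38.65/18.05 = 2.141 m. Q_B = (1/0.019)·38.65·2.141^(2/3)·√0.008 = 302.2 m³/s.
The larger discharge is 302.2 m³/s and the smaller is 26.19 m³/s; the ratio is 11.5.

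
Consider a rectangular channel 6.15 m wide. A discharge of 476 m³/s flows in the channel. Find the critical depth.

For a rectangular channel, critical depth y_c = (q²/g)^(1/3) where q = Q/b = 476/6.15 = 77.4 m²/s.
So y_c = (77.4²/9.81)^(1/3) = 8.48 m.

y_c = 8.48 m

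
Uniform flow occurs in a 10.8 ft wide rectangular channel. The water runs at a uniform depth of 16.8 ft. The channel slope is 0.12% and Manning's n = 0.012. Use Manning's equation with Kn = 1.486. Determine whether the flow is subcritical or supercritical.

subcritical

Flow area A = b·y = 10.8 × 16.8 = 181.4 ft². Wetted perimeter P = b + 2y = 10.8 + 2×16.8 = 44.4 ft.
Hydraulic radius R = A/P = 181.4/44.4 = 4.086 ft.
V = (1.486/n) R^(2/3) √S = (1.486/0.012) × 4.086^(2/3) × √0.0012 = 10.96 ft/s. Hydraulic depth D_h = A/T = 181.4/10.8 = 16.8 ft.
Froude number Fr = V/√(g·D_h) = 10.96/√(32.2×16.8) = 0.471, which is less than 1, so the flow is subcritical.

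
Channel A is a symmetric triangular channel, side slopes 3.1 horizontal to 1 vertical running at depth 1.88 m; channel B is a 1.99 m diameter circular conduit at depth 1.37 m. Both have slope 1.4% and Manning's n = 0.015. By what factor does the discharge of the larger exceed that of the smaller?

Channel A: For a triangular section with side slope z = 3.1: A = zy² = 3.1×1.88² = 10.96 m²; P = 2y√(1+z²) = 2×1.88×3.257 = 12.25 m. Hydraulic radius R = A/P = 10.96/12.25 = 0.8946 m. Q_A = (1/0.015)·10.96·0.8946^(2/3)·√0.014 = 80.24 m³/s.
Channel B: For a circular section of diameter D = 1.99 m at depth y = 1.37 m, the central angle is θ = 2 arccos(1 − 2y/D) = 3.914 rad. Then A = (D²/8)(θ − sin θ) = 2.283 m² and P = Dθ/2 = 3.895 m. Hydraulic radius R = A/P = 2.283/3.895 = 0.5862 m. Q_B = (1/0.015)·2.283·0.5862^(2/3)·√0.014 = 12.62 m³/s.
The larger discharge is 80.24 m³/s and the smaller is 12.62 m³/s; the ratio is 6.36.

6.36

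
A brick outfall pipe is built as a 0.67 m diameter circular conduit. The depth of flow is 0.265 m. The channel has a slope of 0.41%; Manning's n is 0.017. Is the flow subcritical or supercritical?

subcritical

For a circular section of diameter D = 0.67 m at depth y = 0.265 m, the central angle is θ = 2 arccos(1 − 2y/D) = 2.721 rad. Then A = (D²/8)(θ − sin θ) = 0.1297 m² and P = Dθ/2 = 0.9114 m.
Hydraulic radius R = A/P = 0.1297/0.9114 = 0.1423 m.
V = (1/n) R^(2/3) √S = (1/0.017) × 0.1423^(2/3) × √0.0041 = 1.027 m/s. Hydraulic depth D_h = A/T = 0.1297/0.6552 = 0.198 m.
Froude number Fr = V/√(g·D_h) = 1.027/√(9.81×0.198) = 0.737, which is less than 1, so the flow is subcritical.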